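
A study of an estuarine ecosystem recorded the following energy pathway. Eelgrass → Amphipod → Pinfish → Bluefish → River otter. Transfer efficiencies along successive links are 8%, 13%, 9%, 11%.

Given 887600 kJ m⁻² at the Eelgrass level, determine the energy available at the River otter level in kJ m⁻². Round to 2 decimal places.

91.39 kJ m⁻²

Amphipod: 887600 × 0.08 = 71008 kJ m⁻²
Pinfish: 71008 × 0.13 = 9231.04 kJ m⁻²
Bluefish: 9231.04 × 0.09 = 830.7936 kJ m⁻²
River otter: 830.7936 × 0.11 = 91.387296 kJ m⁻²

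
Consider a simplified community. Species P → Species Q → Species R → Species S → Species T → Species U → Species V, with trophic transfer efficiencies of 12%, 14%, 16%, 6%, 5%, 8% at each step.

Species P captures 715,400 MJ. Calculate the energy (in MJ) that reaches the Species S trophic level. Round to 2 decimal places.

Species Q: 715400 × 0.12 = 85848 MJ
Species R: 85848 × 0.14 = 12018.72 MJ
Species S: 12018.72 × 0.16 = 1922.9952 MJ

1923.00 MJ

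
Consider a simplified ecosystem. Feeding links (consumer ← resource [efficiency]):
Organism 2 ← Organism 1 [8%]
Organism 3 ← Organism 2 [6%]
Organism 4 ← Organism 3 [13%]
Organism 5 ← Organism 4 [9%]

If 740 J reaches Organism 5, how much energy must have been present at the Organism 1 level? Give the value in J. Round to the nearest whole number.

13176638 J

Cumulative transfer efficiency: 0.08 × 0.06 × 0.13 × 0.09 = 0.00005616
Organism 1 energy = 740 / 0.00005616 = 13176638 J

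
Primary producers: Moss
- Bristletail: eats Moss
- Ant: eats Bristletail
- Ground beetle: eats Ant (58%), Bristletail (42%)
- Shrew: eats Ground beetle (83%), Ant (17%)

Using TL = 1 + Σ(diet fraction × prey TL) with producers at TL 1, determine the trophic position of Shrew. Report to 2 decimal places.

Bristletail: 1 + 1 = 2
Ant: 1 + 2 = 3
Ground beetle: 1 + (0.58×3 + 0.42×2) = 3.58
Shrew: 1 + (0.83×3.58 + 0.17×3) = 4.4814

4.48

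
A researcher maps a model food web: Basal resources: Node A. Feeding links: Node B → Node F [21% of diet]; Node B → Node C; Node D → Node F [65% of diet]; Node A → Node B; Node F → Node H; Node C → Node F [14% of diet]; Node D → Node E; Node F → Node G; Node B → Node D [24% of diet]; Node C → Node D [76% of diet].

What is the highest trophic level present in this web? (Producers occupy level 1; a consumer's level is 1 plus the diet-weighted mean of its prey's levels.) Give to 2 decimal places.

5.28

Node B: 1 + 1 = 2
Node C: 1 + 2 = 3
Node D: 1 + (0.24×2 + 0.76×3) = 3.76
Node E: 1 + 3.76 = 4.76
Node F: 1 + (0.21×2 + 0.65×3.76 + 0.14×3) = 4.284
Node G: 1 + 4.284 = 5.284
Node H: 1 + 4.284 = 5.284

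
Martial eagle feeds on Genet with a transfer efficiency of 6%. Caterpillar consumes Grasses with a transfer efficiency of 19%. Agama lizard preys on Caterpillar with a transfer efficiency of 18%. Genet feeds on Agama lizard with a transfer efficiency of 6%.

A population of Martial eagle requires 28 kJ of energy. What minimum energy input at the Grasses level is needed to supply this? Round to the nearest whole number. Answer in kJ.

Cumulative transfer efficiency: 0.19 × 0.18 × 0.06 × 0.06 = 0.00012312
Grasses energy = 28 / 0.00012312 = 227420 kJ

227420 kJ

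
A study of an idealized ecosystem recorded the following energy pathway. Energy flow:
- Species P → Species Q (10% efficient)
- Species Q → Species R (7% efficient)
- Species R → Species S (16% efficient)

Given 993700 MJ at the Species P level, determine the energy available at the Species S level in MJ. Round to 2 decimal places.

1112.94 MJ

Species Q: 993700 × 0.1 = 99370 MJ
Species R: 99370 × 0.07 = 6955.9 MJ
Species S: 6955.9 × 0.16 = 1112.944 MJ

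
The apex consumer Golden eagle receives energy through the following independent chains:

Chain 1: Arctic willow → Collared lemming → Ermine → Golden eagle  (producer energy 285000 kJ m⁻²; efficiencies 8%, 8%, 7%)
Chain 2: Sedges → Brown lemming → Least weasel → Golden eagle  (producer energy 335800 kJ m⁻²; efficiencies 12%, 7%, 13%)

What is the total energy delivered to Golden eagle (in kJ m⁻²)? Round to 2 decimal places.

494.37 kJ m⁻²

Chain 1: 285000 × 0.08 × 0.08 × 0.07 = 127.68 kJ m⁻²
Chain 2: 335800 × 0.12 × 0.07 × 0.13 = 366.6936 kJ m⁻²
Total at Golden eagle: 127.68 + 366.6936 = 494.3736 kJ m⁻²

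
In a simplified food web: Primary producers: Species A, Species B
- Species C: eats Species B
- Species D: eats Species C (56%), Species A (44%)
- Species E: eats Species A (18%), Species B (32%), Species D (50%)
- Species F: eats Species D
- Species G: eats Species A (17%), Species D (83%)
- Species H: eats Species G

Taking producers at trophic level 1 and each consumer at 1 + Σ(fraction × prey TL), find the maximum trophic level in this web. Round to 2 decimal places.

4.29

Species C: 1 + 1 = 2
Species D: 1 + (0.56×2 + 0.44×1) = 2.56
Species E: 1 + (0.18×1 + 0.32×1 + 0.5×2.56) = 2.78
Species F: 1 + 2.56 = 3.56
Species G: 1 + (0.17×1 + 0.83×2.56) = 3.2948
Species H: 1 + 3.2948 = 4.2948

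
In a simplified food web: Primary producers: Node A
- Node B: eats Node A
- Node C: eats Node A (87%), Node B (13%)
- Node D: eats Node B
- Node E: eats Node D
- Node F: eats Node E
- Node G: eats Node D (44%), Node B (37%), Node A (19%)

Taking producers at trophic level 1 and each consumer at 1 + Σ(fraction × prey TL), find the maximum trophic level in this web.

5

Node B: 1 + 1 = 2
Node C: 1 + (0.87×1 + 0.13×2) = 2.13
Node D: 1 + 2 = 3
Node E: 1 + 3 = 4
Node F: 1 + 4 = 5
Node G: 1 + (0.44×3 + 0.37×2 + 0.19×1) = 3.25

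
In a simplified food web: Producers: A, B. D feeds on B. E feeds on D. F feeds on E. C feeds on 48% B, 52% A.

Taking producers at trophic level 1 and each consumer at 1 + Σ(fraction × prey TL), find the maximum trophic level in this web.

C: 1 + (0.48×1 + 0.52×1) = 2
D: 1 + 1 = 2
E: 1 + 2 = 3
F: 1 + 3 = 4

4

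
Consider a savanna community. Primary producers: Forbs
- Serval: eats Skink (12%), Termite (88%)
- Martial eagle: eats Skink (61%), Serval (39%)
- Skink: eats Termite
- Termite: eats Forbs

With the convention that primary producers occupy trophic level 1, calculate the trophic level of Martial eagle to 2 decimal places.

4.05

Termite: 1 + 1 = 2
Skink: 1 + 2 = 3
Serval: 1 + (0.12×3 + 0.88×2) = 3.12
Martial eagle: 1 + (0.61×3 + 0.39×3.12) = 4.0468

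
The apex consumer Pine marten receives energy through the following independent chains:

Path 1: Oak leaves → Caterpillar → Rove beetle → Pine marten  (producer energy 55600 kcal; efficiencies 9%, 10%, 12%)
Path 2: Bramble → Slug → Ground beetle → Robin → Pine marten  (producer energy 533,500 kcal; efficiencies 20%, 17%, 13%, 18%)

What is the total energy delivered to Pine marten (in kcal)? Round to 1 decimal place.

Path 1: 55600 × 0.09 × 0.1 × 0.12 = 60.048 kcal
Path 2: 533500 × 0.2 × 0.17 × 0.13 × 0.18 = 424.4526 kcal
Total at Pine marten: 60.048 + 424.4526 = 484.5006 kcal

484.5 kcal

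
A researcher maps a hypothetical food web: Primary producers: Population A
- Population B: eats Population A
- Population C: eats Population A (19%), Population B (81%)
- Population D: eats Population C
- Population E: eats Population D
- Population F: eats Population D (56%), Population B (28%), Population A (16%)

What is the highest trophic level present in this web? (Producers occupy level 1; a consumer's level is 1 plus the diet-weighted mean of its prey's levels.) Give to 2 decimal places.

Population B: 1 + 1 = 2
Population C: 1 + (0.19×1 + 0.81×2) = 2.81
Population D: 1 + 2.81 = 3.81
Population E: 1 + 3.81 = 4.81
Population F: 1 + (0.56×3.81 + 0.28×2 + 0.16×1) = 3.8536

4.81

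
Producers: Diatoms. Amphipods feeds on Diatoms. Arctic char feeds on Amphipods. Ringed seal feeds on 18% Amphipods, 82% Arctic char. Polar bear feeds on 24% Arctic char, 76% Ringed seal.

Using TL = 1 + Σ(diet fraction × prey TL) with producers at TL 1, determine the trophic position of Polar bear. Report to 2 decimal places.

4.62

Amphipods: 1 + 1 = 2
Arctic char: 1 + 2 = 3
Ringed seal: 1 + (0.18×2 + 0.82×3) = 3.82
Polar bear: 1 + (0.24×3 + 0.76×3.82) = 4.6232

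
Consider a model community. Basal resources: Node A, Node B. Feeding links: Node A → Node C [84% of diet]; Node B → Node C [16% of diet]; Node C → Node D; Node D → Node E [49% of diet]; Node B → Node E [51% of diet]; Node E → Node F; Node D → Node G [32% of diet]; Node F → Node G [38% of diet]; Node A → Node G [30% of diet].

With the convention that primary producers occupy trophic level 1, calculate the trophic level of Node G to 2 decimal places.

Node C: 1 + (0.84×1 + 0.16×1) = 2
Node D: 1 + 2 = 3
Node E: 1 + (0.49×3 + 0.51×1) = 2.98
Node F: 1 + 2.98 = 3.98
Node G: 1 + (0.32×3 + 0.38×3.98 + 0.3×1) = 3.7724

3.77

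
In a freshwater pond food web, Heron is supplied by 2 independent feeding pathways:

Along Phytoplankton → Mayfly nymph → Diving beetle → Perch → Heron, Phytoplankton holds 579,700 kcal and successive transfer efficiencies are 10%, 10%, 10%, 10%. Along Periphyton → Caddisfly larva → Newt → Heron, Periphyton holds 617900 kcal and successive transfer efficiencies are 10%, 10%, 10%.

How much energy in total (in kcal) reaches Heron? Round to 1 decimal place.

675.9 kcal

Via Phytoplankton: 579700 × 0.1 × 0.1 × 0.1 × 0.1 = 57.97 kcal
Via Periphyton: 617900 × 0.1 × 0.1 × 0.1 = 617.9 kcal
Total at Heron: 57.97 + 617.9 = 675.87 kcal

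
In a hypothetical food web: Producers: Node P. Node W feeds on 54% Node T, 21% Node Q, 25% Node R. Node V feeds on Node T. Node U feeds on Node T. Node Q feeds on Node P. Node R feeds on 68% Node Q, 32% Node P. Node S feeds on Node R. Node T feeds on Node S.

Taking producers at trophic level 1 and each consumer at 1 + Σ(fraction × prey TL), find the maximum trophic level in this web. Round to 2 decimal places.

5.68

Node Q: 1 + 1 = 2
Node R: 1 + (0.68×2 + 0.32×1) = 2.68
Node S: 1 + 2.68 = 3.68
Node T: 1 + 3.68 = 4.68
Node U: 1 + 4.68 = 5.68
Node V: 1 + 4.68 = 5.68
Node W: 1 + (0.54×4.68 + 0.21×2 + 0.25×2.68) = 4.6172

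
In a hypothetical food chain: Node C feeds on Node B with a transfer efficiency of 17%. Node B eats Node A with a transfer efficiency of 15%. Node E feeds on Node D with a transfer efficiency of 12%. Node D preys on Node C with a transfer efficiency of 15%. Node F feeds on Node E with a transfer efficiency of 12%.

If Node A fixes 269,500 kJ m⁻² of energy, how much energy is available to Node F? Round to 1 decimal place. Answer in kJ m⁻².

Node B: 269500 × 0.15 = 40425 kJ m⁻²
Node C: 40425 × 0.17 = 6872.25 kJ m⁻²
Node D: 6872.25 × 0.15 = 1030.8375 kJ m⁻²
Node E: 1030.8375 × 0.12 = 123.7005 kJ m⁻²
Node F: 123.7005 × 0.12 = 14.84406 kJ m⁻²

14.8 kJ m⁻²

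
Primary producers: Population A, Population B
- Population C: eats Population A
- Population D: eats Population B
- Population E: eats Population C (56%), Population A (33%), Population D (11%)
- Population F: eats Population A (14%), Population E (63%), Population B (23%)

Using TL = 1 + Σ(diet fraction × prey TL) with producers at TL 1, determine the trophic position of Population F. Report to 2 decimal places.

3.05

Population C: 1 + 1 = 2
Population D: 1 + 1 = 2
Population E: 1 + (0.56×2 + 0.33×1 + 0.11×2) = 2.67
Population F: 1 + (0.14×1 + 0.63×2.67 + 0.23×1) = 3.0521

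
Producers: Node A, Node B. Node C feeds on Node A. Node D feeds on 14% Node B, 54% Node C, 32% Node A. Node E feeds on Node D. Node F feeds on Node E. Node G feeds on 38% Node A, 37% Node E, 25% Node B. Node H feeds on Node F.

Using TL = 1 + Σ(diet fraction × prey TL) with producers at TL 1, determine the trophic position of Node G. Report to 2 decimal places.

Node C: 1 + 1 = 2
Node D: 1 + (0.14×1 + 0.54×2 + 0.32×1) = 2.54
Node E: 1 + 2.54 = 3.54
Node F: 1 + 3.54 = 4.54
Node G: 1 + (0.38×1 + 0.37×3.54 + 0.25×1) = 2.9398
Node H: 1 + 4.54 = 5.54

2.94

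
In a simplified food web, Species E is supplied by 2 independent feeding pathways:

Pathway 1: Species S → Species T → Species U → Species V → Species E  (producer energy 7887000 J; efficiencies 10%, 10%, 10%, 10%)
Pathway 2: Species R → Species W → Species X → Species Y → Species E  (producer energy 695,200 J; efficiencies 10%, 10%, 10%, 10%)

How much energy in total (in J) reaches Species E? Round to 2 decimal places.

Pathway 1: 7887000 × 0.1 × 0.1 × 0.1 × 0.1 = 788.7 J
Pathway 2: 695200 × 0.1 × 0.1 × 0.1 × 0.1 = 69.52 J
Total at Species E: 788.7 + 69.52 = 858.22 J

858.22 J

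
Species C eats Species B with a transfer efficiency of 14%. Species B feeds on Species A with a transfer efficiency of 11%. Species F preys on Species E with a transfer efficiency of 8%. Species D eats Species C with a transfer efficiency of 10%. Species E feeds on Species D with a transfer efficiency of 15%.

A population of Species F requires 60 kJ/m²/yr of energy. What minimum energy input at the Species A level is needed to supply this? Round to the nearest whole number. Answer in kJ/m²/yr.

Cumulative transfer efficiency: 0.11 × 0.14 × 0.1 × 0.15 × 0.08 = 0.00001848
Species A energy = 60 / 0.00001848 = 3246753 kJ/m²/yr

3246753 kJ/m²/yr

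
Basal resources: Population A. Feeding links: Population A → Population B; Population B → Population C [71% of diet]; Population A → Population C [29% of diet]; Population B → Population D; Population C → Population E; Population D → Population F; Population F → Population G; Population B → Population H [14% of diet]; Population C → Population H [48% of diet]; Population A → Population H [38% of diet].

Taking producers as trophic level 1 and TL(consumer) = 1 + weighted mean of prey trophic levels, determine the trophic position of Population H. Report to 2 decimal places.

Population B: 1 + 1 = 2
Population C: 1 + (0.71×2 + 0.29×1) = 2.71
Population D: 1 + 2 = 3
Population E: 1 + 2.71 = 3.71
Population F: 1 + 3 = 4
Population G: 1 + 4 = 5
Population H: 1 + (0.14×2 + 0.48×2.71 + 0.38×1) = 2.9608

2.96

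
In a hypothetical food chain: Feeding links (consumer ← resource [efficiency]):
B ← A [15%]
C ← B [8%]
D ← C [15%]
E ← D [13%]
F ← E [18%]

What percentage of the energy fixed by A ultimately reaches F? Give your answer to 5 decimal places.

Product of link efficiencies: 0.15 × 0.08 × 0.15 × 0.13 × 0.18 = 0.00004212
As a percentage: 0.00004212 × 100 = 0.00421%

0.00421%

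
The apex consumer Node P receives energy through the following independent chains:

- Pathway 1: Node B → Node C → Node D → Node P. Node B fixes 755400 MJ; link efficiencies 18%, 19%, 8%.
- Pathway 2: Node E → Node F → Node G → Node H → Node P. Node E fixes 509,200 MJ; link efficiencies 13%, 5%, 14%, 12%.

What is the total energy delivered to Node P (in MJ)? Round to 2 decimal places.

Pathway 1: 755400 × 0.18 × 0.19 × 0.08 = 2066.7744 MJ
Pathway 2: 509200 × 0.13 × 0.05 × 0.14 × 0.12 = 55.60464 MJ
Total at Node P: 2066.7744 + 55.60464 = 2122.37904 MJ

2122.38 MJ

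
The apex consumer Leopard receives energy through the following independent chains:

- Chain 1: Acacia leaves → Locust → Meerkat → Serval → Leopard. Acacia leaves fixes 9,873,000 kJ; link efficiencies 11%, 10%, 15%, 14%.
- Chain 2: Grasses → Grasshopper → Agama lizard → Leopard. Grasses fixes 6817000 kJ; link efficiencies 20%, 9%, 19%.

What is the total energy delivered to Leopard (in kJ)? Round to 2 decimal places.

25594.80 kJ

Chain 1: 9873000 × 0.11 × 0.1 × 0.15 × 0.14 = 2280.663 kJ
Chain 2: 6817000 × 0.2 × 0.09 × 0.19 = 23314.14 kJ
Total at Leopard: 2280.663 + 23314.14 = 25594.803 kJ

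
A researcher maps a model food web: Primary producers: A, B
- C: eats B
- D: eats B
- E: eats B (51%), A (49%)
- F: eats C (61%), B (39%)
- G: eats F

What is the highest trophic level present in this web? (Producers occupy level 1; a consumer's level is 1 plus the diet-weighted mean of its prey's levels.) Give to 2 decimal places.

3.61

C: 1 + 1 = 2
D: 1 + 1 = 2
E: 1 + (0.51×1 + 0.49×1) = 2
F: 1 + (0.61×2 + 0.39×1) = 2.61
G: 1 + 2.61 = 3.61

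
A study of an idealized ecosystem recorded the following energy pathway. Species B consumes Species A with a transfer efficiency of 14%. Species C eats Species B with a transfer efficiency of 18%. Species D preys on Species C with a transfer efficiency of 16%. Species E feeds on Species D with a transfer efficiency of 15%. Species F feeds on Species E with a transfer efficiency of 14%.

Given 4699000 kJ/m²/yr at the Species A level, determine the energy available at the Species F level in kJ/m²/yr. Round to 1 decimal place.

Species B: 4699000 × 0.14 = 657860 kJ/m²/yr
Species C: 657860 × 0.18 = 118414.8 kJ/m²/yr
Species D: 118414.8 × 0.16 = 18946.368 kJ/m²/yr
Species E: 18946.368 × 0.15 = 2841.9552 kJ/m²/yr
Species F: 2841.9552 × 0.14 = 397.873728 kJ/m²/yr

397.9 kJ/m²/yr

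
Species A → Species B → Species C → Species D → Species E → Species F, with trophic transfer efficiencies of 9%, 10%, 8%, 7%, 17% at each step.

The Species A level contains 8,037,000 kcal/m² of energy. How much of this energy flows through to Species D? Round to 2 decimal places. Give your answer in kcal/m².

5786.64 kcal/m²

Species B: 8037000 × 0.09 = 723330 kcal/m²
Species C: 723330 × 0.1 = 72333 kcal/m²
Species D: 72333 × 0.08 = 5786.64 kcal/m²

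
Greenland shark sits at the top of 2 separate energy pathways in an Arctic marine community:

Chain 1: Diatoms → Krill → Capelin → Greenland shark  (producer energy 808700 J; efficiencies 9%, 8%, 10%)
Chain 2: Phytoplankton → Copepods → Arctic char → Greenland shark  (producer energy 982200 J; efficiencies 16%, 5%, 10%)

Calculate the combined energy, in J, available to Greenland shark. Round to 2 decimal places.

Chain 1: 808700 × 0.09 × 0.08 × 0.1 = 582.264 J
Chain 2: 982200 × 0.16 × 0.05 × 0.1 = 785.76 J
Total at Greenland shark: 582.264 + 785.76 = 1368.024 J

1368.02 J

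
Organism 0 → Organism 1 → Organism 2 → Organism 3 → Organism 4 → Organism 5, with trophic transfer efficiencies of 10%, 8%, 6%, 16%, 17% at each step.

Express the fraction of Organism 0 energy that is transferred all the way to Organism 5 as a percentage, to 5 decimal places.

0.00131%

Product of link efficiencies: 0.1 × 0.08 × 0.06 × 0.16 × 0.17 = 0.000013056
As a percentage: 0.000013056 × 100 = 0.00131%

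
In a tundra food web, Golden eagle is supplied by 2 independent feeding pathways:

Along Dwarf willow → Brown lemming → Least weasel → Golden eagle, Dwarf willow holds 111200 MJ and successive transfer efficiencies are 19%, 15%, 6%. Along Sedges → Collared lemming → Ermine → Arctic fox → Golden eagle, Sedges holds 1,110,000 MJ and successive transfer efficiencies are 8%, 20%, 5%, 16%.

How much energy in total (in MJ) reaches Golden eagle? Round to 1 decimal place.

332.2 MJ

Via Dwarf willow: 111200 × 0.19 × 0.15 × 0.06 = 190.152 MJ
Via Sedges: 1110000 × 0.08 × 0.2 × 0.05 × 0.16 = 142.08 MJ
Total at Golden eagle: 190.152 + 142.08 = 332.232 MJ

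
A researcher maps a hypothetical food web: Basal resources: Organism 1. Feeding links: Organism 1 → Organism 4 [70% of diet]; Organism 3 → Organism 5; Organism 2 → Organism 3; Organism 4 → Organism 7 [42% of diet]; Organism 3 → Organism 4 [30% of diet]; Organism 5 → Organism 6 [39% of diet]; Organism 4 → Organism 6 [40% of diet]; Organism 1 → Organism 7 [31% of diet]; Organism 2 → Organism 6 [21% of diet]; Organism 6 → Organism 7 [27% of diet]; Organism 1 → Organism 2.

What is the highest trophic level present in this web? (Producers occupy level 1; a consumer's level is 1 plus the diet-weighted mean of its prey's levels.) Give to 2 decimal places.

4.02

Organism 2: 1 + 1 = 2
Organism 3: 1 + 2 = 3
Organism 4: 1 + (0.7×1 + 0.3×3) = 2.6
Organism 5: 1 + 3 = 4
Organism 6: 1 + (0.21×2 + 0.39×4 + 0.4×2.6) = 4.02
Organism 7: 1 + (0.27×4.02 + 0.42×2.6 + 0.31×1) = 3.4874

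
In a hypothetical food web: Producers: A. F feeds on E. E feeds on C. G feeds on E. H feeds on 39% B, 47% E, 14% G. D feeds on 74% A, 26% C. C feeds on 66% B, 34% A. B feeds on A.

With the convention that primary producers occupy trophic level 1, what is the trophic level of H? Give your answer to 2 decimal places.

B: 1 + 1 = 2
C: 1 + (0.66×2 + 0.34×1) = 2.66
D: 1 + (0.74×1 + 0.26×2.66) = 2.4316
E: 1 + 2.66 = 3.66
F: 1 + 3.66 = 4.66
G: 1 + 3.66 = 4.66
H: 1 + (0.39×2 + 0.47×3.66 + 0.14×4.66) = 4.1526

4.15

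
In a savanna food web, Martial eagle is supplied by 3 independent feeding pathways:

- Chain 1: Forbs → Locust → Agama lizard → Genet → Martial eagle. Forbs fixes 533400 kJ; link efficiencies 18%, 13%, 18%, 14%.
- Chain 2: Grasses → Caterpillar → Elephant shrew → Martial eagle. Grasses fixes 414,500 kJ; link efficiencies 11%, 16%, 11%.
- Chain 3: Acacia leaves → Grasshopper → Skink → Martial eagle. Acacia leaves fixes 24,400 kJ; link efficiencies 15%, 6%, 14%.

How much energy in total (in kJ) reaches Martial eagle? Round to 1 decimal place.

Chain 1: 533400 × 0.18 × 0.13 × 0.18 × 0.14 = 314.535312 kJ
Chain 2: 414500 × 0.11 × 0.16 × 0.11 = 802.472 kJ
Chain 3: 24400 × 0.15 × 0.06 × 0.14 = 30.744 kJ
Total at Martial eagle: 314.535312 + 802.472 + 30.744 = 1147.751312 kJ

1147.8 kJ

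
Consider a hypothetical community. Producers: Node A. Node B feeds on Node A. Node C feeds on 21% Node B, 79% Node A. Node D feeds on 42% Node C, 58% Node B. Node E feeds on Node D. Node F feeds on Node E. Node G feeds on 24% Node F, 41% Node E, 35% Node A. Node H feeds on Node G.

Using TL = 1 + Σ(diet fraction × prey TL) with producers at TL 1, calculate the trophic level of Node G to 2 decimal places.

Node B: 1 + 1 = 2
Node C: 1 + (0.21×2 + 0.79×1) = 2.21
Node D: 1 + (0.42×2.21 + 0.58×2) = 3.0882
Node E: 1 + 3.0882 = 4.0882
Node F: 1 + 4.0882 = 5.0882
Node G: 1 + (0.24×5.0882 + 0.41×4.0882 + 0.35×1) = 4.24733
Node H: 1 + 4.24733 = 5.24733

4.25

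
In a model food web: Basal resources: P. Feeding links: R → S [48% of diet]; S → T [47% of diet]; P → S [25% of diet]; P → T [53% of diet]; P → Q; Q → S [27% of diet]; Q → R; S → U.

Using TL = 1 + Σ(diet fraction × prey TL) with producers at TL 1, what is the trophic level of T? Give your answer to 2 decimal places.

Q: 1 + 1 = 2
R: 1 + 2 = 3
S: 1 + (0.25×1 + 0.48×3 + 0.27×2) = 3.23
T: 1 + (0.53×1 + 0.47×3.23) = 3.0481
U: 1 + 3.23 = 4.23

3.05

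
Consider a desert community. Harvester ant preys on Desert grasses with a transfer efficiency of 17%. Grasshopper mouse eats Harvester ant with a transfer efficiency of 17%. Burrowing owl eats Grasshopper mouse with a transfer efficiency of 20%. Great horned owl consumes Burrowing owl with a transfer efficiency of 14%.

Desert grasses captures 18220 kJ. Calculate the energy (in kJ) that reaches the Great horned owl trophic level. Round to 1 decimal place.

Harvester ant: 18220 × 0.17 = 3097.4 kJ
Grasshopper mouse: 3097.4 × 0.17 = 526.558 kJ
Burrowing owl: 526.558 × 0.2 = 105.3116 kJ
Great horned owl: 105.3116 × 0.14 = 14.743624 kJ

14.7 kJ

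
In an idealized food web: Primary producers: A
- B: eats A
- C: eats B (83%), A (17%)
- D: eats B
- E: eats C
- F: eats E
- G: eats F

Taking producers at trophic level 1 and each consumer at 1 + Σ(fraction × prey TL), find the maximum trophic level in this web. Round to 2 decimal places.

B: 1 + 1 = 2
C: 1 + (0.83×2 + 0.17×1) = 2.83
D: 1 + 2 = 3
E: 1 + 2.83 = 3.83
F: 1 + 3.83 = 4.83
G: 1 + 4.83 = 5.83

5.83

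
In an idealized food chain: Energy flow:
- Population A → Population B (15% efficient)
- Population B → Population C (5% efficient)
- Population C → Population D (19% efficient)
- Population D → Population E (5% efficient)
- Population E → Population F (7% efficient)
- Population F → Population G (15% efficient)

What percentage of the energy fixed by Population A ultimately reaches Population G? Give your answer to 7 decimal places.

Product of link efficiencies: 0.15 × 0.05 × 0.19 × 0.05 × 0.07 × 0.15 = 0.000000748125
As a percentage: 0.000000748125 × 100 = 0.0000748%

0.0000748%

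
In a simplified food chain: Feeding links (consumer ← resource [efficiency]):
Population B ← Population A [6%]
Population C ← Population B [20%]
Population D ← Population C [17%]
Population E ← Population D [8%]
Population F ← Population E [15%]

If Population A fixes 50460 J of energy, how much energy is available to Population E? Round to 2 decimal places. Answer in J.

Population B: 50460 × 0.06 = 3027.6 J
Population C: 3027.6 × 0.2 = 605.52 J
Population D: 605.52 × 0.17 = 102.9384 J
Population E: 102.9384 × 0.08 = 8.235072 J

8.24 J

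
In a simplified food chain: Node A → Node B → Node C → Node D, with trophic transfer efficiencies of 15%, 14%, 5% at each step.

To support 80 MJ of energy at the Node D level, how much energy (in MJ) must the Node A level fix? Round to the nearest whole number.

76190 MJ

Cumulative transfer efficiency: 0.15 × 0.14 × 0.05 = 0.00105
Node A energy = 80 / 0.00105 = 76190 MJ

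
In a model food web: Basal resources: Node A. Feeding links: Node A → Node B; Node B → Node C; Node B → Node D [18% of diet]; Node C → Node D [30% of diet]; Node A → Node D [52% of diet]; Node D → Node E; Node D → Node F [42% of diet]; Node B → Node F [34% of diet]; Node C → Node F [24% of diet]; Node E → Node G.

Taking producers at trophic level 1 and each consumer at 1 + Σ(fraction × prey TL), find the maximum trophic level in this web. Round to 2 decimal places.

4.78

Node B: 1 + 1 = 2
Node C: 1 + 2 = 3
Node D: 1 + (0.18×2 + 0.3×3 + 0.52×1) = 2.78
Node E: 1 + 2.78 = 3.78
Node F: 1 + (0.42×2.78 + 0.34×2 + 0.24×3) = 3.5676
Node G: 1 + 3.78 = 4.78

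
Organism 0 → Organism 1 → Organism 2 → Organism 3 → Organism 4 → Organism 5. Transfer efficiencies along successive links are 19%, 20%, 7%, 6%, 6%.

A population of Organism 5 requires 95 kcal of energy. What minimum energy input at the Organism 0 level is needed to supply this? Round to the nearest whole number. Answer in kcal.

9920635 kcal

Cumulative transfer efficiency: 0.19 × 0.2 × 0.07 × 0.06 × 0.06 = 0.000009576
Organism 0 energy = 95 / 0.000009576 = 9920635 kcal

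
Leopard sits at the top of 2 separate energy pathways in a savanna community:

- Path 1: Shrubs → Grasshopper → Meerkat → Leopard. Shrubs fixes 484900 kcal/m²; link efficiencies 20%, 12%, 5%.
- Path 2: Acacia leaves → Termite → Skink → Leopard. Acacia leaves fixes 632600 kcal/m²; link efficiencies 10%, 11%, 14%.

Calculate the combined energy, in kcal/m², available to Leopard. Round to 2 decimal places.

Path 1: 484900 × 0.2 × 0.12 × 0.05 = 581.88 kcal/m²
Path 2: 632600 × 0.1 × 0.11 × 0.14 = 974.204 kcal/m²
Total at Leopard: 581.88 + 974.204 = 1556.084 kcal/m²

1556.08 kcal/m²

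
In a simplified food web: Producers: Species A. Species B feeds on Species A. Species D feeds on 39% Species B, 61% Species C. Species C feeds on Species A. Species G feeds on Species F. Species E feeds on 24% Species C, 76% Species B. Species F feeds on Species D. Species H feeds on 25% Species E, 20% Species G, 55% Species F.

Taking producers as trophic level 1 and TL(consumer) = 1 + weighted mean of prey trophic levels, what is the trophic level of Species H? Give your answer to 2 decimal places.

4.95

Species B: 1 + 1 = 2
Species C: 1 + 1 = 2
Species D: 1 + (0.39×2 + 0.61×2) = 3
Species E: 1 + (0.24×2 + 0.76×2) = 3
Species F: 1 + 3 = 4
Species G: 1 + 4 = 5
Species H: 1 + (0.25×3 + 0.2×5 + 0.55×4) = 4.95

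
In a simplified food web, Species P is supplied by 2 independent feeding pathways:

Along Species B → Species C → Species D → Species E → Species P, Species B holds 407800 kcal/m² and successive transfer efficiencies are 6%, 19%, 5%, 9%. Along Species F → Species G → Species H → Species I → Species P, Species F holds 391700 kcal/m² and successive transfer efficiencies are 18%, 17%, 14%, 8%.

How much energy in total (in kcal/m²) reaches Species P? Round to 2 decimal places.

155.16 kcal/m²

Via Species B: 407800 × 0.06 × 0.19 × 0.05 × 0.09 = 20.92014 kcal/m²
Via Species F: 391700 × 0.18 × 0.17 × 0.14 × 0.08 = 134.243424 kcal/m²
Total at Species P: 20.92014 + 134.243424 = 155.163564 kcal/m²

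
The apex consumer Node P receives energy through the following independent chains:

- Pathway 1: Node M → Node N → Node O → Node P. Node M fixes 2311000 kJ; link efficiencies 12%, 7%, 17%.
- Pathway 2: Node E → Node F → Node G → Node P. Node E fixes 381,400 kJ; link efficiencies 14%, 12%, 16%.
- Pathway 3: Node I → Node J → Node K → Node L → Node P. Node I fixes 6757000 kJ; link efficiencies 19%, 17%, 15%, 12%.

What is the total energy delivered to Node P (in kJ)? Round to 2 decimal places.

Pathway 1: 2311000 × 0.12 × 0.07 × 0.17 = 3300.108 kJ
Pathway 2: 381400 × 0.14 × 0.12 × 0.16 = 1025.2032 kJ
Pathway 3: 6757000 × 0.19 × 0.17 × 0.15 × 0.12 = 3928.5198 kJ
Total at Node P: 3300.108 + 1025.2032 + 3928.5198 = 8253.831 kJ

8253.83 kJ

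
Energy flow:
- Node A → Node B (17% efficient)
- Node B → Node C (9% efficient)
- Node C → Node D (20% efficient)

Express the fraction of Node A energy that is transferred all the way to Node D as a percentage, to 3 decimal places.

Product of link efficiencies: 0.17 × 0.09 × 0.2 = 0.00306
As a percentage: 0.00306 × 100 = 0.306%

0.306%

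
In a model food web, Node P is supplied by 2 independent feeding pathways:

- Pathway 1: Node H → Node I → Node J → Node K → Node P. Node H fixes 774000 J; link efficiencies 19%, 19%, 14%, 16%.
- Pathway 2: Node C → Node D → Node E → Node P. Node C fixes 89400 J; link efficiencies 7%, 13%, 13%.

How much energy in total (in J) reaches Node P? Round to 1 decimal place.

731.6 J

Pathway 1: 774000 × 0.19 × 0.19 × 0.14 × 0.16 = 625.88736 J
Pathway 2: 89400 × 0.07 × 0.13 × 0.13 = 105.7602 J
Total at Node P: 625.88736 + 105.7602 = 731.64756 J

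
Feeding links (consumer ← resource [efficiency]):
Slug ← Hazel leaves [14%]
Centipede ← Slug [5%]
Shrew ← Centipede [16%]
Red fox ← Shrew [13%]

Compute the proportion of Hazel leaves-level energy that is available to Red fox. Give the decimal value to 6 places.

Product of link efficiencies: 0.14 × 0.05 × 0.16 × 0.13 = 0.0001456

0.000146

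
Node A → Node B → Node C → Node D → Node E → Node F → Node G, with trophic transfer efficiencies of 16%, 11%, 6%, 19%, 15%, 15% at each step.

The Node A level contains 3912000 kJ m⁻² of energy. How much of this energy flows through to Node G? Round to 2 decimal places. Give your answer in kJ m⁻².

17.66 kJ m⁻²

Node B: 3912000 × 0.16 = 625920 kJ m⁻²
Node C: 625920 × 0.11 = 68851.2 kJ m⁻²
Node D: 68851.2 × 0.06 = 4131.072 kJ m⁻²
Node E: 4131.072 × 0.19 = 784.90368 kJ m⁻²
Node F: 784.90368 × 0.15 = 117.735552 kJ m⁻²
Node G: 117.735552 × 0.15 = 17.6603328 kJ m⁻²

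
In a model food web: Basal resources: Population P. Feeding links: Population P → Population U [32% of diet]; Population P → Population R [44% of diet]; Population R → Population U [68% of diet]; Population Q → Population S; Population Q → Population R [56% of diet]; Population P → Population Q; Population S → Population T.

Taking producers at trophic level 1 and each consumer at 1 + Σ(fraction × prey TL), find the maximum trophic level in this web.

Population Q: 1 + 1 = 2
Population R: 1 + (0.56×2 + 0.44×1) = 2.56
Population S: 1 + 2 = 3
Population T: 1 + 3 = 4
Population U: 1 + (0.32×1 + 0.68×2.56) = 3.0608

4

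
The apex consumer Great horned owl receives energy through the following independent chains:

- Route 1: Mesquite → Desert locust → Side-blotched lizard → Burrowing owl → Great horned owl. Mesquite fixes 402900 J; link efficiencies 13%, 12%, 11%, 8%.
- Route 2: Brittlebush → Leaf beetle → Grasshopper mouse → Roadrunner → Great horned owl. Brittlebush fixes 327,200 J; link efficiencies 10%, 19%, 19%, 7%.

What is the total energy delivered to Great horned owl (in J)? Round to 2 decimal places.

137.99 J

Route 1: 402900 × 0.13 × 0.12 × 0.11 × 0.08 = 55.310112 J
Route 2: 327200 × 0.1 × 0.19 × 0.19 × 0.07 = 82.68344 J
Total at Great horned owl: 55.310112 + 82.68344 = 137.993552 J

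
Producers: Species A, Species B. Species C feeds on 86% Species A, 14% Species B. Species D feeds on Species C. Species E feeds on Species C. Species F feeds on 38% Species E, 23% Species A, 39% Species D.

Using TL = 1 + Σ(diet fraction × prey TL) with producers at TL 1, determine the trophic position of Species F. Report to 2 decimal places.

Species C: 1 + (0.86×1 + 0.14×1) = 2
Species D: 1 + 2 = 3
Species E: 1 + 2 = 3
Species F: 1 + (0.38×3 + 0.23×1 + 0.39×3) = 3.54

3.54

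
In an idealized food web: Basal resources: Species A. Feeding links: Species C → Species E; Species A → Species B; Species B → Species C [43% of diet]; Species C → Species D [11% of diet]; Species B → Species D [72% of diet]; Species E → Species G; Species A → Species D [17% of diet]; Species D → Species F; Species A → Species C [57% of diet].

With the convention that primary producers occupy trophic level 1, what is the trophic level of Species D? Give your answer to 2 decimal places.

2.88

Species B: 1 + 1 = 2
Species C: 1 + (0.57×1 + 0.43×2) = 2.43
Species D: 1 + (0.11×2.43 + 0.17×1 + 0.72×2) = 2.8773
Species E: 1 + 2.43 = 3.43
Species F: 1 + 2.8773 = 3.8773
Species G: 1 + 3.43 = 4.43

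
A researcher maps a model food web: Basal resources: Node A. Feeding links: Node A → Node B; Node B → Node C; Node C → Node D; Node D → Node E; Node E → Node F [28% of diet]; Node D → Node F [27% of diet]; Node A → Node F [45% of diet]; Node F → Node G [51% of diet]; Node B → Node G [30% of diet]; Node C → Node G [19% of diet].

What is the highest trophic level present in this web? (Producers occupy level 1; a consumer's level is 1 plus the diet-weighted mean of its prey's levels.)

Node B: 1 + 1 = 2
Node C: 1 + 2 = 3
Node D: 1 + 3 = 4
Node E: 1 + 4 = 5
Node F: 1 + (0.28×5 + 0.27×4 + 0.45×1) = 3.93
Node G: 1 + (0.51×3.93 + 0.3×2 + 0.19×3) = 4.1743

5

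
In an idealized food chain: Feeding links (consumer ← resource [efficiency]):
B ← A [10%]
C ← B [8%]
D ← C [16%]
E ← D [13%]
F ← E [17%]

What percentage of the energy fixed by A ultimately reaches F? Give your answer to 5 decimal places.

Product of link efficiencies: 0.1 × 0.08 × 0.16 × 0.13 × 0.17 = 0.000028288
As a percentage: 0.000028288 × 100 = 0.00283%

0.00283%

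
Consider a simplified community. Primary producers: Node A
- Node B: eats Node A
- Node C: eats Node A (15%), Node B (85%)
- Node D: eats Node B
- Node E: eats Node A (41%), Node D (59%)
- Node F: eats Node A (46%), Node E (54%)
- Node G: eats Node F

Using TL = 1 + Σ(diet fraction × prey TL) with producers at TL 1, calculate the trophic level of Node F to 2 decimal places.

3.18

Node B: 1 + 1 = 2
Node C: 1 + (0.15×1 + 0.85×2) = 2.85
Node D: 1 + 2 = 3
Node E: 1 + (0.41×1 + 0.59×3) = 3.18
Node F: 1 + (0.46×1 + 0.54×3.18) = 3.1772
Node G: 1 + 3.1772 = 4.1772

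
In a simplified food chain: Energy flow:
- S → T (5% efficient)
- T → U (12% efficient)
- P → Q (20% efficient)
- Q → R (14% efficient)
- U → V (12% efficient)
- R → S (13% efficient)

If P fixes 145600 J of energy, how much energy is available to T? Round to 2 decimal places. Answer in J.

26.50 J

Q: 145600 × 0.2 = 29120 J
R: 29120 × 0.14 = 4076.8 J
S: 4076.8 × 0.13 = 529.984 J
T: 529.984 × 0.05 = 26.4992 J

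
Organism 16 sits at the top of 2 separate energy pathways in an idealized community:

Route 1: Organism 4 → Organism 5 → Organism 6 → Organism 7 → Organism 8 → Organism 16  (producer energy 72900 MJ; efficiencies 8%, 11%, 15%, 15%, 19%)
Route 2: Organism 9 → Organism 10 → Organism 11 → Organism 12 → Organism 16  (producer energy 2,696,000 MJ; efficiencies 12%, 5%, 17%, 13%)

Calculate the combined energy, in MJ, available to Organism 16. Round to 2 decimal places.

Route 1: 72900 × 0.08 × 0.11 × 0.15 × 0.15 × 0.19 = 2.742498 MJ
Route 2: 2696000 × 0.12 × 0.05 × 0.17 × 0.13 = 357.4896 MJ
Total at Organism 16: 2.742498 + 357.4896 = 360.232098 MJ

360.23 MJ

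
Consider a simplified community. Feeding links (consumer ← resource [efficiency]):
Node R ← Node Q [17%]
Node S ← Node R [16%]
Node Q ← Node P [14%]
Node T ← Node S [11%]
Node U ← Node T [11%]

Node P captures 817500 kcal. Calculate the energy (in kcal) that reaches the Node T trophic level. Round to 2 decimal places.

342.43 kcal

Node Q: 817500 × 0.14 = 114450 kcal
Node R: 114450 × 0.17 = 19456.5 kcal
Node S: 19456.5 × 0.16 = 3113.04 kcal
Node T: 3113.04 × 0.11 = 342.4344 kcal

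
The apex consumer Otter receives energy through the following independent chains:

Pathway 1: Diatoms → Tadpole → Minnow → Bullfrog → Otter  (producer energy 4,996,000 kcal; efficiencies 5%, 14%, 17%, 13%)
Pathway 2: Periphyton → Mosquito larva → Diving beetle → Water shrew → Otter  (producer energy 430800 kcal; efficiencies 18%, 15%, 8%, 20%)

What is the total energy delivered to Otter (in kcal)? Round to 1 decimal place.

959.0 kcal

Pathway 1: 4996000 × 0.05 × 0.14 × 0.17 × 0.13 = 772.8812 kcal
Pathway 2: 430800 × 0.18 × 0.15 × 0.08 × 0.2 = 186.1056 kcal
Total at Otter: 772.8812 + 186.1056 = 958.9868 kcal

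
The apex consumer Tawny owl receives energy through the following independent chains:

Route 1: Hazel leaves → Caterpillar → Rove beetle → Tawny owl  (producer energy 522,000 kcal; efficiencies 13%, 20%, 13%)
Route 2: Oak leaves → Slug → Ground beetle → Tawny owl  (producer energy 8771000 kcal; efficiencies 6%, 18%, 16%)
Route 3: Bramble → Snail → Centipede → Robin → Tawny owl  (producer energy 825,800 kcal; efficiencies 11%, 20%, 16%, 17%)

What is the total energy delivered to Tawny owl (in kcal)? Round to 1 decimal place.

17414.8 kcal

Route 1: 522000 × 0.13 × 0.2 × 0.13 = 1764.36 kcal
Route 2: 8771000 × 0.06 × 0.18 × 0.16 = 15156.288 kcal
Route 3: 825800 × 0.11 × 0.2 × 0.16 × 0.17 = 494.15872 kcal
Total at Tawny owl: 1764.36 + 15156.288 + 494.15872 = 17414.80672 kcal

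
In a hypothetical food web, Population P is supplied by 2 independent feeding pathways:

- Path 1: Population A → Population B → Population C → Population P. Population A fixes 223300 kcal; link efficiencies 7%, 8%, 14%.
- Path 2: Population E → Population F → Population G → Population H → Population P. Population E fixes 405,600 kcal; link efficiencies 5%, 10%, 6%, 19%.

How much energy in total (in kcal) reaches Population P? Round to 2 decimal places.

198.19 kcal

Path 1: 223300 × 0.07 × 0.08 × 0.14 = 175.0672 kcal
Path 2: 405600 × 0.05 × 0.1 × 0.06 × 0.19 = 23.1192 kcal
Total at Population P: 175.0672 + 23.1192 = 198.1864 kcal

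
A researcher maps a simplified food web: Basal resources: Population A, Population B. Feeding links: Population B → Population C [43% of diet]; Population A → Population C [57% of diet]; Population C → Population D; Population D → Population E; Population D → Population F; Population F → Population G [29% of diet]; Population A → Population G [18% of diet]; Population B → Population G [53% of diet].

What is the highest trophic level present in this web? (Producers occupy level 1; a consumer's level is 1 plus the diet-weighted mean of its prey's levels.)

Population C: 1 + (0.43×1 + 0.57×1) = 2
Population D: 1 + 2 = 3
Population E: 1 + 3 = 4
Population F: 1 + 3 = 4
Population G: 1 + (0.29×4 + 0.18×1 + 0.53×1) = 2.87

4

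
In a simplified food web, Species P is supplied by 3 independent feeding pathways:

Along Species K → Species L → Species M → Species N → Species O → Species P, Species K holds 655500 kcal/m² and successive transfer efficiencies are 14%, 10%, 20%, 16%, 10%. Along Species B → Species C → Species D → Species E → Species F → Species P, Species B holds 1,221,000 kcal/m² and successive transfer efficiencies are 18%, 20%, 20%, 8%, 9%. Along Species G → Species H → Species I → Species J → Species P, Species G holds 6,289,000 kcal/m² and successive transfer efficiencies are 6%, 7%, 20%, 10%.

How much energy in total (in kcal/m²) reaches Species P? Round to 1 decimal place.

Via Species K: 655500 × 0.14 × 0.1 × 0.2 × 0.16 × 0.1 = 29.3664 kcal/m²
Via Species B: 1221000 × 0.18 × 0.2 × 0.2 × 0.08 × 0.09 = 63.29664 kcal/m²
Via Species G: 6289000 × 0.06 × 0.07 × 0.2 × 0.1 = 528.276 kcal/m²
Total at Species P: 29.3664 + 63.29664 + 528.276 = 620.93904 kcal/m²

620.9 kcal/m²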